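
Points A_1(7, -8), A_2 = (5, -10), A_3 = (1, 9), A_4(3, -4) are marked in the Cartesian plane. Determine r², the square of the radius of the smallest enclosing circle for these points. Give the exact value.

94.25

A smallest enclosing disk is always determined by at most three of the input points on its boundary.
The farthest pair is A_2–A_3 with squared distance 377. The circle on this segment as diameter has centre (3, -0.5) and r² = 377/4 = 94.25.
Check A_1: distance² to centre = 72.25 ≤ 94.25, so it lies inside.
All remaining points lie in this disk, and no smaller disk contains both endpoints, so this is the minimum enclosing circle.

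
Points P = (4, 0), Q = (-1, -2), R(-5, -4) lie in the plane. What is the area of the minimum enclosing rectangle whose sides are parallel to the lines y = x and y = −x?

32.5

In coordinates u = x + y, v = x − y the rectangle is axis-aligned; the map (x,y)→(u,v) scales areas by 2.
u-values: 4, -3, -9; range = 4 − (-9) = 13.
v-values: 4, 1, -1; range = 4 − (-1) = 5.
Area = (13 × 5) / 2 = 32.5.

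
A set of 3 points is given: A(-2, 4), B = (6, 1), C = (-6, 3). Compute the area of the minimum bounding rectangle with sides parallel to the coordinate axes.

36

x ranges over [-6, 6], width 12.
y ranges over [1, 4], height 3.
Area = 12 × 3 = 36.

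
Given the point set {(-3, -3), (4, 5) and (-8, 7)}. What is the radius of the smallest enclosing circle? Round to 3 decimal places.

Call the three points A, B, C in the order given.
Side lengths²: AB² = 113, AC² = 125, BC² = 148.
Since BC² = 148 < 125 + 113 = 238, the triangle is acute, so the smallest enclosing circle is the circumcircle.
Circumcentre = (-53/22, 39/11), r² = 20905/484.
r = √(20905/484) ≈ 6.572.

6.572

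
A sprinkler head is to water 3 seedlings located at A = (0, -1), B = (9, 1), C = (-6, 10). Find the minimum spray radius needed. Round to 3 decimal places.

8.746

Side lengths²: AB² = 85, AC² = 157, BC² = 306.
Since BC² = 306 ≥ 157 + 85 = 242, the angle opposite BC is not acute, so the smallest enclosing circle has BC as diameter.
Centre = midpoint of BC = (1.5, 5.5), r² = 306/4 = 76.5.
r = √(76.5) ≈ 8.746.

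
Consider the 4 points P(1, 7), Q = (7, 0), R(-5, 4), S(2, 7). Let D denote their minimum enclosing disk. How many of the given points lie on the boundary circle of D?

2

By Welzl's lemma the MEC is supported by two points (diametrically opposite) or three points (on a circumcircle).
The farthest pair is Q–R with squared distance 160. The circle on this segment as diameter has centre (1, 2) and r² = 160/4 = 40.
Check P: distance² to centre = 25 ≤ 40, so it lies inside.
All remaining points lie in this disk, and no smaller disk contains both endpoints, so this is the minimum enclosing circle.
The points at distance exactly r from the centre are Q, R — 2 points.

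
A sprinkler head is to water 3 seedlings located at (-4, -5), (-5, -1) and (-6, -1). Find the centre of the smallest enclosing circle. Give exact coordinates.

(-5, -3)

Call the three points A, B, C in the order given.
Side lengths²: AB² = 17, AC² = 20, BC² = 1.
Since AC² = 20 ≥ 17 + 1 = 18, the angle opposite AC is not acute, so the smallest enclosing circle has AC as diameter.
Centre = midpoint of AC = (-5, -3), r² = 20/4 = 5.
Centre = (-5, -3).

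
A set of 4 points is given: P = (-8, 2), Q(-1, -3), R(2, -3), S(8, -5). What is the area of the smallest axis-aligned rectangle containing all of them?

112

x ranges over [-8, 8], width 16.
y ranges over [-5, 2], height 7.
Area = 16 × 7 = 112.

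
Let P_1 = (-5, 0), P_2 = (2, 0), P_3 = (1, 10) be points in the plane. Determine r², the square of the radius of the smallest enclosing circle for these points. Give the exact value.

Side lengths²: P_1P_2² = 49, P_1P_3² = 136, P_2P_3² = 101.
Since P_1P_3² = 136 < 101 + 49 = 150, the triangle is acute, so the smallest enclosing circle is the circumcircle.
Circumcentre = (-1.5, 4.7), r² = 34.34.

34.34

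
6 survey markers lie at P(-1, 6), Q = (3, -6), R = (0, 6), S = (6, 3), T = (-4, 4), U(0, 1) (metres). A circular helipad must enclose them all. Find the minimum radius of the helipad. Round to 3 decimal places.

The minimum enclosing circle of a finite set is fixed by two of the points (as a diameter) or three (as a circumcircle).
The minimum enclosing circle is determined by three boundary points: P, Q, T.
Their circumcentre is (19/22, -1/22) with r² = 9685/242.
The farthest remaining point R is at distance² 9025/242 ≤ 9685/242.
r = √(9685/242) ≈ 6.326.

6.326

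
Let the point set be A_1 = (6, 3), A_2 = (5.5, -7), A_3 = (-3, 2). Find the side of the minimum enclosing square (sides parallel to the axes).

The bounding box has width 9 and height 10.
An axis-aligned square enclosing the set must have side ≥ max(width, height).
So the minimum side is max(9, 10) = 10.

10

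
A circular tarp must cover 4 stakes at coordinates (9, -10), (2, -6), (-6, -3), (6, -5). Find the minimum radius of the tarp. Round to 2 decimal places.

By Welzl's lemma the MEC is supported by two points (diametrically opposite) or three points (on a circumcircle).
The farthest pair is (9, -10)–(-6, -3) with squared distance 274. The circle on this segment as diameter has centre (1.5, -6.5) and r² = 274/4 = 68.5.
Check (2, -6): distance² to centre = 0.5 ≤ 68.5, so it lies inside.
All remaining points lie in this disk, and no smaller disk contains both endpoints, so this is the minimum enclosing circle.
r = √(68.5) ≈ 8.28.

8.28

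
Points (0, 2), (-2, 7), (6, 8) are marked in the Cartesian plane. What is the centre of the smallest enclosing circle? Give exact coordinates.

Call the three points A, B, C in the order given.
Side lengths²: AB² = 29, AC² = 72, BC² = 65.
Since AC² = 72 < 65 + 29 = 94, the triangle is acute, so the smallest enclosing circle is the circumcircle.
Circumcentre = (31/14, 81/14), r² = 1885/98.
Centre = (31/14, 81/14).

(31/14, 81/14)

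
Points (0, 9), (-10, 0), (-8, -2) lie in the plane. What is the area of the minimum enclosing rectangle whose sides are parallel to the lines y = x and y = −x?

In coordinates u = x + y, v = x − y the rectangle is axis-aligned; the map (x,y)→(u,v) scales areas by 2.
u-values: 9, -10, -10; range = 9 − (-10) = 19.
v-values: -9, -10, -6; range = -6 − (-10) = 4.
Area = (19 × 4) / 2 = 38.

38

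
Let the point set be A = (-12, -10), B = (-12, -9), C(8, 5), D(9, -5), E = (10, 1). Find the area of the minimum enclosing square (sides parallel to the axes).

The bounding box has width 22 and height 15.
An axis-aligned square enclosing the set must have side ≥ max(width, height).
So the minimum side is max(22, 15) = 22.
Area = 22² = 484.

484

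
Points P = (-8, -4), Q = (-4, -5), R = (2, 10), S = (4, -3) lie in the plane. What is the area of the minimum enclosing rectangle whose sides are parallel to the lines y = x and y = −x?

In coordinates u = x + y, v = x − y the rectangle is axis-aligned; the map (x,y)→(u,v) scales areas by 2.
u-values: -12, -9, 12, 1; range = 12 − (-12) = 24.
v-values: -4, 1, -8, 7; range = 7 − (-8) = 15.
Area = (24 × 15) / 2 = 180.

180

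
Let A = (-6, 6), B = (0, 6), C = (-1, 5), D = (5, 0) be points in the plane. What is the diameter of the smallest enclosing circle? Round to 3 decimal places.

The farthest pair is A–D with squared distance 157. The circle on this segment as diameter has centre (-0.5, 3) and r² = 157/4 = 39.25.
Check B: distance² to centre = 9.25 ≤ 39.25, so it lies inside.
All remaining points lie in this disk, and no smaller disk contains both endpoints, so this is the minimum enclosing circle.
Diameter = 2r = 2√(39.25) ≈ 12.530.

12.530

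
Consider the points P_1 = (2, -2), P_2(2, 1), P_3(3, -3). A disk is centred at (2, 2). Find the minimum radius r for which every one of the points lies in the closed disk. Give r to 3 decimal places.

5.099

The required radius is the distance from (2, 2) to the farthest point.
Squared distances: 16, 1, 26.
Maximum is 26, attained at P_3.
r = √26 ≈ 5.099.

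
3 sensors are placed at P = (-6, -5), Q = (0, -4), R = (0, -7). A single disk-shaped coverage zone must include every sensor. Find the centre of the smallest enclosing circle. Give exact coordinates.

(-17/6, -5.5)

Side lengths²: PQ² = 37, PR² = 40, QR² = 9.
Since PR² = 40 < 37 + 9 = 46, the triangle is acute, so the smallest enclosing circle is the circumcircle.
Circumcentre = (-17/6, -5.5), r² = 185/18.
Centre = (-17/6, -5.5).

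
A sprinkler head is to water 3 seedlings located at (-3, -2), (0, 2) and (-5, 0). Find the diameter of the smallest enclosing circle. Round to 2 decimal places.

5.44

Call the three points A, B, C in the order given.
Side lengths²: AB² = 25, AC² = 8, BC² = 29.
Since BC² = 29 < 25 + 8 = 33, the triangle is acute, so the smallest enclosing circle is the circumcircle.
Circumcentre = (-33/14, 9/14), r² = 725/98.
Diameter = 2r = 2√(725/98) ≈ 5.44.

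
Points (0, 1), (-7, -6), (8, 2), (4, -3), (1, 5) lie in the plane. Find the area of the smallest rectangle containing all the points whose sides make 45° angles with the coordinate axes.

126.5

In coordinates u = x + y, v = x − y the rectangle is axis-aligned; the map (x,y)→(u,v) scales areas by 2.
u-values: 1, -13, 10, 1, 6; range = 10 − (-13) = 23.
v-values: -1, -1, 6, 7, -4; range = 7 − (-4) = 11.
Area = (23 × 11) / 2 = 126.5.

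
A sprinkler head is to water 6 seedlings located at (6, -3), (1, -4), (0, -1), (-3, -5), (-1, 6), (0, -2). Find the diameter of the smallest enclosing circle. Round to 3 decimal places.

The minimum enclosing circle is determined by three boundary points: (6, -3), (-3, -5), (-1, 6).
Their circumcentre is (23/38, 1/38) with r² = 27625/722.
The farthest remaining point (1, -4) is at distance² 11817/722 ≤ 27625/722.
Diameter = 2r = 2√(27625/722) ≈ 12.371.

12.371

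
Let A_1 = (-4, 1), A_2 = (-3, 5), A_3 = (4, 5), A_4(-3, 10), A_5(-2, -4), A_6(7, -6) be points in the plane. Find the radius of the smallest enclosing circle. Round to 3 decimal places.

9.434

A smallest enclosing disk is always determined by at most three of the input points on its boundary.
The farthest pair is A_4–A_6 with squared distance 356. The circle on this segment as diameter has centre (2, 2) and r² = 356/4 = 89.
Check A_1: distance² to centre = 37 ≤ 89, so it lies inside.
All remaining points lie in this disk, and no smaller disk contains both endpoints, so this is the minimum enclosing circle.
r = √89 ≈ 9.434.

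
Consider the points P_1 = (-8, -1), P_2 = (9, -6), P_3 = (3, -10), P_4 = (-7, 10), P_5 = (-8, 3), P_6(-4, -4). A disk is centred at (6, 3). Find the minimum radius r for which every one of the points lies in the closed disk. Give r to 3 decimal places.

14.765

The required radius is the distance from (6, 3) to the farthest point.
Squared distances: 212, 90, 178, 218, 196, 149.
Maximum is 218, attained at P_4.
r = √218 ≈ 14.765.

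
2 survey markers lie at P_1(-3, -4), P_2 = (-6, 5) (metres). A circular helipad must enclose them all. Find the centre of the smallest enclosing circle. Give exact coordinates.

(-4.5, 0.5)

The smallest circle enclosing two points has them as diameter endpoints.
Centre = midpoint = (-4.5, 0.5); r² = |P_1P_2|²/4 = 90/4 = 22.5.
Centre = (-4.5, 0.5).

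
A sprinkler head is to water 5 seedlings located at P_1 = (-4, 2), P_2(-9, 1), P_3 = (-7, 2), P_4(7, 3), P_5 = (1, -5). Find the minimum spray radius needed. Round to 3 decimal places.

The farthest pair is P_2–P_4 with squared distance 260. The circle on this segment as diameter has centre (-1, 2) and r² = 260/4 = 65.
Check P_1: distance² to centre = 9 ≤ 65, so it lies inside.
All remaining points lie in this disk, and no smaller disk contains both endpoints, so this is the minimum enclosing circle.
r = √65 ≈ 8.062.

8.062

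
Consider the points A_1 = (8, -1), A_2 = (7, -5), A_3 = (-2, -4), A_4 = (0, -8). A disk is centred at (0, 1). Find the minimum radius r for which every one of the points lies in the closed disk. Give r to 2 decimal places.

The required radius is the distance from (0, 1) to the farthest point.
Squared distances: 68, 85, 29, 81.
Maximum is 85, attained at A_2.
r = √85 ≈ 9.22.

9.22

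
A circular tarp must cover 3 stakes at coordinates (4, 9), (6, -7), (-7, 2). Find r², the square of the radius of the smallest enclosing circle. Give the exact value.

Call the three points A, B, C in the order given.
Side lengths²: AB² = 260, AC² = 170, BC² = 250.
Since AB² = 260 < 250 + 170 = 420, the triangle is acute, so the smallest enclosing circle is the circumcircle.
Circumcentre = (31/19, 11/19), r² = 27625/361.

27625/361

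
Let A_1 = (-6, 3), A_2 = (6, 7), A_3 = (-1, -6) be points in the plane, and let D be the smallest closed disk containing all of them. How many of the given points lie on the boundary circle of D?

3

Side lengths²: A_1A_2² = 160, A_1A_3² = 106, A_2A_3² = 218.
Since A_2A_3² = 218 < 160 + 106 = 266, the triangle is acute, so the smallest enclosing circle is the circumcircle.
Circumcentre = (1.28125, 1.15625), r² = 56.416015625.
The points at distance exactly r from the centre are A_1, A_2, A_3 — 3 points.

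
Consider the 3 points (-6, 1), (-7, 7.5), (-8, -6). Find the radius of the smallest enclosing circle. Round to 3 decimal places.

Call the three points A, B, C in the order given.
Side lengths²: AB² = 43.25, AC² = 53, BC² = 183.25.
Since BC² = 183.25 ≥ 53 + 43.25 = 96.25, the angle opposite BC is not acute, so the smallest enclosing circle has BC as diameter.
Centre = midpoint of BC = (-7.5, 0.75), r² = 183.25/4 = 45.8125.
r = √(45.8125) ≈ 6.768.

6.768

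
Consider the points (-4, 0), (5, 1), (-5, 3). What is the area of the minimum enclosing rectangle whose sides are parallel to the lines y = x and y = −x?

In coordinates u = x + y, v = x − y the rectangle is axis-aligned; the map (x,y)→(u,v) scales areas by 2.
u-values: -4, 6, -2; range = 6 − (-4) = 10.
v-values: -4, 4, -8; range = 4 − (-8) = 12.
Area = (10 × 12) / 2 = 60.

60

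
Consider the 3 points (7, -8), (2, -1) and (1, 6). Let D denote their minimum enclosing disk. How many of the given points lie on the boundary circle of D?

Call the three points A, B, C in the order given.
Side lengths²: AB² = 74, AC² = 232, BC² = 50.
Since AC² = 232 ≥ 74 + 50 = 124, the angle opposite AC is not acute, so the smallest enclosing circle has AC as diameter.
Centre = midpoint of AC = (4, -1), r² = 232/4 = 58.
The points at distance exactly r from the centre are (7, -8), (1, 6) — 2 points.

2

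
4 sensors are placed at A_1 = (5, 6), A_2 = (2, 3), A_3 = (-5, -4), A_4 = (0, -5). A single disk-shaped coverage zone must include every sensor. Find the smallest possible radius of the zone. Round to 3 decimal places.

The farthest pair is A_1–A_3 with squared distance 200. The circle on this segment as diameter has centre (0, 1) and r² = 200/4 = 50.
Check A_2: distance² to centre = 8 ≤ 50, so it lies inside.
All remaining points lie in this disk, and no smaller disk contains both endpoints, so this is the minimum enclosing circle.
r = √50 ≈ 7.071.

7.071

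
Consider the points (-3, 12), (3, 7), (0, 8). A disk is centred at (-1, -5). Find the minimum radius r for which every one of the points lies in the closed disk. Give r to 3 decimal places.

17.117

The required radius is the distance from (-1, -5) to the farthest point.
Squared distances: 293, 160, 170.
Maximum is 293, attained at (-3, 12).
r = √293 ≈ 17.117.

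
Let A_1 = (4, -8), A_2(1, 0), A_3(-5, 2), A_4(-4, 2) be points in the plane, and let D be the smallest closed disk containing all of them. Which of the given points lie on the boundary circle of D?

A smallest enclosing disk is always determined by at most three of the input points on its boundary.
The farthest pair is A_1–A_3 with squared distance 181. The circle on this segment as diameter has centre (-0.5, -3) and r² = 181/4 = 45.25.
Check A_2: distance² to centre = 11.25 ≤ 45.25, so it lies inside.
All remaining points lie in this disk, and no smaller disk contains both endpoints, so this is the minimum enclosing circle.
The points at distance exactly r from the centre are A_1, A_3 — 2 points.

A_1, A_3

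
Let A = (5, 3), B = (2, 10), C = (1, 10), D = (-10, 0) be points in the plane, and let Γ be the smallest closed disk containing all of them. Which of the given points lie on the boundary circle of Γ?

A, B, D

The minimum enclosing circle is determined by three boundary points: A, B, D.
Their circumcentre is (-56/19, 71/19) with r² = 22997/361.
The farthest remaining point C is at distance² 19786/361 ≤ 22997/361.
The points at distance exactly r from the centre are A, B, D — 3 points.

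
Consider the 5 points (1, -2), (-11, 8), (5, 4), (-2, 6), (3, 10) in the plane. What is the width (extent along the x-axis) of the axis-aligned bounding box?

max x = 5, min x = -11, so width = 16.

16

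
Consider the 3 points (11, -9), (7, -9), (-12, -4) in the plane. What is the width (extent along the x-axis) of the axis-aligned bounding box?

max x = 11, min x = -12, so width = 23.

23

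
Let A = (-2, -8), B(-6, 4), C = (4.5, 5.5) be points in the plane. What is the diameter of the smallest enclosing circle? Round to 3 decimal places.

Side lengths²: AB² = 160, AC² = 224.5, BC² = 112.5.
Since AC² = 224.5 < 160 + 112.5 = 272.5, the triangle is acute, so the smallest enclosing circle is the circumcircle.
Circumcentre = (1/44, -29/44), r² = 56125/968.
Diameter = 2r = 2√(56125/968) ≈ 15.229.

15.229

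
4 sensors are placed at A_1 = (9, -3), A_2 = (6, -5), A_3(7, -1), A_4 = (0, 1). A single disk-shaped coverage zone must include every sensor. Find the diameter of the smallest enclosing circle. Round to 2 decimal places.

9.85

By Welzl's lemma the MEC is supported by two points (diametrically opposite) or three points (on a circumcircle).
The farthest pair is A_1–A_4 with squared distance 97. The circle on this segment as diameter has centre (4.5, -1) and r² = 97/4 = 24.25.
Check A_2: distance² to centre = 18.25 ≤ 24.25, so it lies inside.
All remaining points lie in this disk, and no smaller disk contains both endpoints, so this is the minimum enclosing circle.
Diameter = 2r = 2√(24.25) ≈ 9.85.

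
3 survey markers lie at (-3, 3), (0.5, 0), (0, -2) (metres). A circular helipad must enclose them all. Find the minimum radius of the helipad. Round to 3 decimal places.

2.915

Call the three points A, B, C in the order given.
Side lengths²: AB² = 21.25, AC² = 34, BC² = 4.25.
Since AC² = 34 ≥ 21.25 + 4.25 = 25.5, the angle opposite AC is not acute, so the smallest enclosing circle has AC as diameter.
Centre = midpoint of AC = (-1.5, 0.5), r² = 34/4 = 8.5.
r = √(8.5) ≈ 2.915.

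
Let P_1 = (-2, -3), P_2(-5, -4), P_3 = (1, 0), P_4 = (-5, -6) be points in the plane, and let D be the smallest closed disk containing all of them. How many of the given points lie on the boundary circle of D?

By Welzl's lemma the MEC is supported by two points (diametrically opposite) or three points (on a circumcircle).
The farthest pair is P_3–P_4 with squared distance 72. The circle on this segment as diameter has centre (-2, -3) and r² = 72/4 = 18.
Check P_1: distance² to centre = 0 ≤ 18, so it lies inside.
All remaining points lie in this disk, and no smaller disk contains both endpoints, so this is the minimum enclosing circle.
The points at distance exactly r from the centre are P_3, P_4 — 2 points.

2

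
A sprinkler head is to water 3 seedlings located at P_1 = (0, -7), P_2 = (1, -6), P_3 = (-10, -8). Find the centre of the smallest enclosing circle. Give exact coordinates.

(-4.5, -7)

Side lengths²: P_1P_2² = 2, P_1P_3² = 101, P_2P_3² = 125.
Since P_2P_3² = 125 ≥ 101 + 2 = 103, the angle opposite P_2P_3 is not acute, so the smallest enclosing circle has P_2P_3 as diameter.
Centre = midpoint of P_2P_3 = (-4.5, -7), r² = 125/4 = 31.25.
Centre = (-4.5, -7).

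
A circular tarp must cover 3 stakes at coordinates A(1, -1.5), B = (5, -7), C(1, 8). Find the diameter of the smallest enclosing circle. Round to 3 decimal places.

15.524

Side lengths²: AB² = 46.25, AC² = 90.25, BC² = 241.
Since BC² = 241 ≥ 90.25 + 46.25 = 136.5, the angle opposite BC is not acute, so the smallest enclosing circle has BC as diameter.
Centre = midpoint of BC = (3, 0.5), r² = 241/4 = 60.25.
Diameter = 2r = 2√(60.25) ≈ 15.524.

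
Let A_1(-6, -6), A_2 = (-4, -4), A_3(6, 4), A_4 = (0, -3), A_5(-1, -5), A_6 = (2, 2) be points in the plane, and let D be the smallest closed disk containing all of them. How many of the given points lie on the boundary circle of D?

2

The farthest pair is A_1–A_3 with squared distance 244. The circle on this segment as diameter has centre (0, -1) and r² = 244/4 = 61.
Check A_2: distance² to centre = 25 ≤ 61, so it lies inside.
All remaining points lie in this disk, and no smaller disk contains both endpoints, so this is the minimum enclosing circle.
The points at distance exactly r from the centre are A_1, A_3 — 2 points.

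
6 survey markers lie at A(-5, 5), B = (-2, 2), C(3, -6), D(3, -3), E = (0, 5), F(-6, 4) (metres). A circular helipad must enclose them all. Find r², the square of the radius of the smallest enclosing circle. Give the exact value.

46.25

By Welzl's lemma the MEC is supported by two points (diametrically opposite) or three points (on a circumcircle).
The farthest pair is A–C with squared distance 185. The circle on this segment as diameter has centre (-1, -0.5) and r² = 185/4 = 46.25.
Check B: distance² to centre = 7.25 ≤ 46.25, so it lies inside.
All remaining points lie in this disk, and no smaller disk contains both endpoints, so this is the minimum enclosing circle.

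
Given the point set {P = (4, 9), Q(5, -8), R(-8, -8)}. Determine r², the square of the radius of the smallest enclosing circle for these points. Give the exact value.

62785/578

Side lengths²: PQ² = 290, PR² = 433, QR² = 169.
Since PR² = 433 < 290 + 169 = 459, the triangle is acute, so the smallest enclosing circle is the circumcircle.
Circumcentre = (-1.5, 5/34), r² = 62785/578.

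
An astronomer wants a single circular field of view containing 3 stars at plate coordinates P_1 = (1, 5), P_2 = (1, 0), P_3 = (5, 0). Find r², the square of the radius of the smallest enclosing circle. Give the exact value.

Side lengths²: P_1P_2² = 25, P_1P_3² = 41, P_2P_3² = 16.
Since P_1P_3² = 41 ≥ 25 + 16 = 41, the angle opposite P_1P_3 is not acute, so the smallest enclosing circle has P_1P_3 as diameter.
Centre = midpoint of P_1P_3 = (3, 2.5), r² = 41/4 = 10.25.

10.25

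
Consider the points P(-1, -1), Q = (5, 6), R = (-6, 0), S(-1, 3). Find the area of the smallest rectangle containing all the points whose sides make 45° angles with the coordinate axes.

51

In coordinates u = x + y, v = x − y the rectangle is axis-aligned; the map (x,y)→(u,v) scales areas by 2.
u-values: -2, 11, -6, 2; range = 11 − (-6) = 17.
v-values: 0, -1, -6, -4; range = 0 − (-6) = 6.
Area = (17 × 6) / 2 = 51.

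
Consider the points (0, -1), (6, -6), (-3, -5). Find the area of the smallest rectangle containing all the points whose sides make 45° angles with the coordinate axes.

In coordinates u = x + y, v = x − y the rectangle is axis-aligned; the map (x,y)→(u,v) scales areas by 2.
u-values: -1, 0, -8; range = 0 − (-8) = 8.
v-values: 1, 12, 2; range = 12 − 1 = 11.
Area = (8 × 11) / 2 = 44.

44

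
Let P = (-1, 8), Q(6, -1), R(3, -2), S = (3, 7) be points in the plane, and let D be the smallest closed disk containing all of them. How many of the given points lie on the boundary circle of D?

2

A smallest enclosing disk is always determined by at most three of the input points on its boundary.
The farthest pair is P–Q with squared distance 130. The circle on this segment as diameter has centre (2.5, 3.5) and r² = 130/4 = 32.5.
Check R: distance² to centre = 30.5 ≤ 32.5, so it lies inside.
All remaining points lie in this disk, and no smaller disk contains both endpoints, so this is the minimum enclosing circle.
The points at distance exactly r from the centre are P, Q — 2 points.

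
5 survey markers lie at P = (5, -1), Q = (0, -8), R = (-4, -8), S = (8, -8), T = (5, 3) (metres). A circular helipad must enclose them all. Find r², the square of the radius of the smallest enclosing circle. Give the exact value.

By Welzl's lemma the MEC is supported by two points (diametrically opposite) or three points (on a circumcircle).
The minimum enclosing circle is determined by three boundary points: R, S, T.
Their circumcentre is (2, -41/11) with r² = 6565/121.
The farthest remaining point Q is at distance² 2693/121 ≤ 6565/121.

6565/121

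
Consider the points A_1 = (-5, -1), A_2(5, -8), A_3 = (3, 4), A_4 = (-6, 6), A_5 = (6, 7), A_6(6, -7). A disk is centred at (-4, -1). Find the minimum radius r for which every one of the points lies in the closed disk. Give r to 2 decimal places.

12.81

The required radius is the distance from (-4, -1) to the farthest point.
Squared distances: 1, 130, 74, 53, 164, 136.
Maximum is 164, attained at A_5.
r = √164 ≈ 12.81.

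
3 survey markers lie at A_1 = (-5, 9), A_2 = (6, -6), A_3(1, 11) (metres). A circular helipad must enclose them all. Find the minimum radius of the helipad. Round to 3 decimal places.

Side lengths²: A_1A_2² = 346, A_1A_3² = 40, A_2A_3² = 314.
Since A_1A_2² = 346 < 314 + 40 = 354, the triangle is acute, so the smallest enclosing circle is the circumcircle.
Circumcentre = (43/56, 95/56), r² = 135805/1568.
r = √(135805/1568) ≈ 9.306.

9.306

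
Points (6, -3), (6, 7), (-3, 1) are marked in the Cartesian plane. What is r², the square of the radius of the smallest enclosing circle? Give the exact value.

Call the three points A, B, C in the order given.
Side lengths²: AB² = 100, AC² = 97, BC² = 117.
Since BC² = 117 < 100 + 97 = 197, the triangle is acute, so the smallest enclosing circle is the circumcircle.
Circumcentre = (17/6, 2), r² = 1261/36.

1261/36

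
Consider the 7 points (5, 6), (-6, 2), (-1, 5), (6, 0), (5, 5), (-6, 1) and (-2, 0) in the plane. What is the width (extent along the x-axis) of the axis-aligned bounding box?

max x = 6, min x = -6, so width = 12.

12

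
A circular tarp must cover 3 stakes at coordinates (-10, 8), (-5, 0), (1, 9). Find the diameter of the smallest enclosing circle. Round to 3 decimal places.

12.120

Call the three points A, B, C in the order given.
Side lengths²: AB² = 89, AC² = 122, BC² = 117.
Since AC² = 122 < 117 + 89 = 206, the triangle is acute, so the smallest enclosing circle is the circumcircle.
Circumcentre = (-265/62, 373/62), r² = 70577/1922.
Diameter = 2r = 2√(70577/1922) ≈ 12.120.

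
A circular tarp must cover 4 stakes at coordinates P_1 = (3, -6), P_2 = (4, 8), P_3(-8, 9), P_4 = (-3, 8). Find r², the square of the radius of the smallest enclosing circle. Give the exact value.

The minimum enclosing circle of a finite set is fixed by two of the points (as a diameter) or three (as a circumcircle).
The farthest pair is P_1–P_3 with squared distance 346. The circle on this segment as diameter has centre (-2.5, 1.5) and r² = 346/4 = 86.5.
Check P_2: distance² to centre = 84.5 ≤ 86.5, so it lies inside.
All remaining points lie in this disk, and no smaller disk contains both endpoints, so this is the minimum enclosing circle.

86.5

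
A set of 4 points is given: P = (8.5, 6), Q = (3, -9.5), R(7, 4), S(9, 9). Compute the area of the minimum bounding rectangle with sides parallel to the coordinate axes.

x ranges over [3, 9], width 6.
y ranges over [-9.5, 9], height 18.5.
Area = 6 × 18.5 = 111.

111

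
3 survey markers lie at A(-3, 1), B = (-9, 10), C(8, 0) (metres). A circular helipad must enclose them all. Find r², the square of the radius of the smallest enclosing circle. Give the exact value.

Side lengths²: AB² = 117, AC² = 122, BC² = 389.
Since BC² = 389 ≥ 122 + 117 = 239, the angle opposite BC is not acute, so the smallest enclosing circle has BC as diameter.
Centre = midpoint of BC = (-0.5, 5), r² = 389/4 = 97.25.

97.25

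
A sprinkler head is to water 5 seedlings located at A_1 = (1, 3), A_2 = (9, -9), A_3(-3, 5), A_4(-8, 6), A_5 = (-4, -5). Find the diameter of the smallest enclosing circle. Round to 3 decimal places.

The minimum enclosing circle of a finite set is fixed by two of the points (as a diameter) or three (as a circumcircle).
The farthest pair is A_2–A_4 with squared distance 514. The circle on this segment as diameter has centre (0.5, -1.5) and r² = 514/4 = 128.5.
Check A_1: distance² to centre = 20.5 ≤ 128.5, so it lies inside.
All remaining points lie in this disk, and no smaller disk contains both endpoints, so this is the minimum enclosing circle.
Diameter = 2r = 2√(128.5) ≈ 22.672.

22.672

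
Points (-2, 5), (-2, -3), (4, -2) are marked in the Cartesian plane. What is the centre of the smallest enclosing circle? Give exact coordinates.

(5/12, 1)

Call the three points A, B, C in the order given.
Side lengths²: AB² = 64, AC² = 85, BC² = 37.
Since AC² = 85 < 64 + 37 = 101, the triangle is acute, so the smallest enclosing circle is the circumcircle.
Circumcentre = (5/12, 1), r² = 3145/144.
Centre = (5/12, 1).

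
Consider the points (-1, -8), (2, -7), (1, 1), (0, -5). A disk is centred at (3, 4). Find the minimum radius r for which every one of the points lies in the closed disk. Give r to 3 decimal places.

The required radius is the distance from (3, 4) to the farthest point.
Squared distances: 160, 122, 13, 90.
Maximum is 160, attained at (-1, -8).
r = √160 ≈ 12.649.

12.649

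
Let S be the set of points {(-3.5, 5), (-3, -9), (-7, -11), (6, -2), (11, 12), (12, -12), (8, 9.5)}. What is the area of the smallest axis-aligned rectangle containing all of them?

456

x ranges over [-7, 12], width 19.
y ranges over [-12, 12], height 24.
Area = 19 × 24 = 456.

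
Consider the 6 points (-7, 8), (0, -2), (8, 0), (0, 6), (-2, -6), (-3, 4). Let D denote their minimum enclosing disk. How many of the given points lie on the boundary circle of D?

The minimum enclosing circle of a finite set is fixed by two of the points (as a diameter) or three (as a circumcircle).
The minimum enclosing circle is determined by three boundary points: (-7, 8), (8, 0), (-2, -6).
Their circumcentre is (-0.3, 2.5) with r² = 75.14.
The farthest remaining point (0, -2) is at distance² 20.34 ≤ 75.14.
The points at distance exactly r from the centre are (-7, 8), (8, 0), (-2, -6) — 3 points.

3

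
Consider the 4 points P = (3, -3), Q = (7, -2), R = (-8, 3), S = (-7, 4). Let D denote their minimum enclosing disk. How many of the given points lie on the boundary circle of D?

A smallest enclosing disk is always determined by at most three of the input points on its boundary.
The farthest pair is Q–R with squared distance 250. The circle on this segment as diameter has centre (-0.5, 0.5) and r² = 250/4 = 62.5.
Check P: distance² to centre = 24.5 ≤ 62.5, so it lies inside.
All remaining points lie in this disk, and no smaller disk contains both endpoints, so this is the minimum enclosing circle.
The points at distance exactly r from the centre are Q, R — 2 points.

2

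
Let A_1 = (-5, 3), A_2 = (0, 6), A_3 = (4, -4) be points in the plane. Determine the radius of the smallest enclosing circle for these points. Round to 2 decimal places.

Side lengths²: A_1A_2² = 34, A_1A_3² = 130, A_2A_3² = 116.
Since A_1A_3² = 130 < 116 + 34 = 150, the triangle is acute, so the smallest enclosing circle is the circumcircle.
Circumcentre = (2/31, 7/31), r² = 32045/961.
r = √(32045/961) ≈ 5.77.

5.77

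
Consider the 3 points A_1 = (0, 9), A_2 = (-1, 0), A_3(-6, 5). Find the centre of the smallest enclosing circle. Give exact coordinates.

Side lengths²: A_1A_2² = 82, A_1A_3² = 52, A_2A_3² = 50.
Since A_1A_2² = 82 < 52 + 50 = 102, the triangle is acute, so the smallest enclosing circle is the circumcircle.
Circumcentre = (-1.4, 4.6), r² = 21.32.
Centre = (-1.4, 4.6).

(-1.4, 4.6)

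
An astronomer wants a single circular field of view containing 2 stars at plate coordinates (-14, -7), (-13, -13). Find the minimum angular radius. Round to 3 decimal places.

3.041

The smallest circle enclosing two points has them as diameter endpoints.
Centre = midpoint = (-13.5, -10); r² = |(-14, -7)−(-13, -13)|²/4 = 37/4 = 9.25.
r = √(9.25) ≈ 3.041.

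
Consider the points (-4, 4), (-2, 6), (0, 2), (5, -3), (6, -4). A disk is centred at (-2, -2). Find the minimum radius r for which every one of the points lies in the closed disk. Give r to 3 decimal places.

8.246

The required radius is the distance from (-2, -2) to the farthest point.
Squared distances: 40, 64, 20, 50, 68.
Maximum is 68, attained at (6, -4).
r = √68 ≈ 8.246.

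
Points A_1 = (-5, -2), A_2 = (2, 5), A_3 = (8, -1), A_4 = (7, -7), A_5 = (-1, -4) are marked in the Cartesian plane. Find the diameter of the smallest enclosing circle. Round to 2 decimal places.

14.06

The minimum enclosing circle is determined by three boundary points: A_1, A_2, A_4.
Their circumcentre is (69/34, -69/34) with r² = 28561/578.
The farthest remaining point A_3 is at distance² 21217/578 ≤ 28561/578.
Diameter = 2r = 2√(28561/578) ≈ 14.06.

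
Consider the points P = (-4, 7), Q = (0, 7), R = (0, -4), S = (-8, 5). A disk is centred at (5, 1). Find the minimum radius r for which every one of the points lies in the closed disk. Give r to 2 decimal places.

The required radius is the distance from (5, 1) to the farthest point.
Squared distances: 117, 61, 50, 185.
Maximum is 185, attained at S.
r = √185 ≈ 13.60.

13.60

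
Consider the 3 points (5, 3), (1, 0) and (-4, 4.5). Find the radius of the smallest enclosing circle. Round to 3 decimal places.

Call the three points A, B, C in the order given.
Side lengths²: AB² = 25, AC² = 83.25, BC² = 45.25.
Since AC² = 83.25 ≥ 45.25 + 25 = 70.25, the angle opposite AC is not acute, so the smallest enclosing circle has AC as diameter.
Centre = midpoint of AC = (0.5, 3.75), r² = 83.25/4 = 20.8125.
r = √(20.8125) ≈ 4.562.

4.562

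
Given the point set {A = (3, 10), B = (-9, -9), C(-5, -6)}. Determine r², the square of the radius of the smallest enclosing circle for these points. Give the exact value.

126.25

Side lengths²: AB² = 505, AC² = 320, BC² = 25.
Since AB² = 505 ≥ 320 + 25 = 345, the angle opposite AB is not acute, so the smallest enclosing circle has AB as diameter.
Centre = midpoint of AB = (-3, 0.5), r² = 505/4 = 126.25.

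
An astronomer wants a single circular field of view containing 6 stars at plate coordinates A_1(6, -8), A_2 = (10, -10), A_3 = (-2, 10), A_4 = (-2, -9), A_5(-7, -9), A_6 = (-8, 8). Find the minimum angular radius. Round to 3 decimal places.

The farthest pair is A_2–A_6 with squared distance 648. The circle on this segment as diameter has centre (1, -1) and r² = 648/4 = 162.
Check A_1: distance² to centre = 74 ≤ 162, so it lies inside.
All remaining points lie in this disk, and no smaller disk contains both endpoints, so this is the minimum enclosing circle.
r = √162 ≈ 12.728.

12.728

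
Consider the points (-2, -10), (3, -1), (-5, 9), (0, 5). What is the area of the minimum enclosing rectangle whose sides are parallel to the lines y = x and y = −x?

In coordinates u = x + y, v = x − y the rectangle is axis-aligned; the map (x,y)→(u,v) scales areas by 2.
u-values: -12, 2, 4, 5; range = 5 − (-12) = 17.
v-values: 8, 4, -14, -5; range = 8 − (-14) = 22.
Area = (17 × 22) / 2 = 187.

187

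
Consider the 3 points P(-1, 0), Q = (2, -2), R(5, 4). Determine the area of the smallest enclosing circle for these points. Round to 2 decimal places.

41.48

Side lengths²: PQ² = 13, PR² = 52, QR² = 45.
Since PR² = 52 < 45 + 13 = 58, the triangle is acute, so the smallest enclosing circle is the circumcircle.
Circumcentre = (2.25, 1.625), r² = 13.203125.
Area = π·r² = π·13.203125 ≈ 41.48.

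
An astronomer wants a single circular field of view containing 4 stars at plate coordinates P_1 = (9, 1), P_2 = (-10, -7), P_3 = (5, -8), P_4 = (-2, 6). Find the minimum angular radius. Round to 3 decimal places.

10.308

The farthest pair is P_1–P_2 with squared distance 425. The circle on this segment as diameter has centre (-0.5, -3) and r² = 425/4 = 106.25.
Check P_3: distance² to centre = 55.25 ≤ 106.25, so it lies inside.
All remaining points lie in this disk, and no smaller disk contains both endpoints, so this is the minimum enclosing circle.
r = √(106.25) ≈ 10.308.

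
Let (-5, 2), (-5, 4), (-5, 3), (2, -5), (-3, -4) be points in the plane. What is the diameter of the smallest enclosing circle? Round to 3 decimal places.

A smallest enclosing disk is always determined by at most three of the input points on its boundary.
The farthest pair is (-5, 4)–(2, -5) with squared distance 130. The circle on this segment as diameter has centre (-1.5, -0.5) and r² = 130/4 = 32.5.
Check (-5, 2): distance² to centre = 18.5 ≤ 32.5, so it lies inside.
All remaining points lie in this disk, and no smaller disk contains both endpoints, so this is the minimum enclosing circle.
Diameter = 2r = 2√(32.5) ≈ 11.402.

11.402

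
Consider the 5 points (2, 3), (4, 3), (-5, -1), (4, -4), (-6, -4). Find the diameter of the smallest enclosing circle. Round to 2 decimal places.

12.21

The minimum enclosing circle of a finite set is fixed by two of the points (as a diameter) or three (as a circumcircle).
The farthest pair is (4, 3)–(-6, -4) with squared distance 149. The circle on this segment as diameter has centre (-1, -0.5) and r² = 149/4 = 37.25.
Check (2, 3): distance² to centre = 21.25 ≤ 37.25, so it lies inside.
All remaining points lie in this disk, and no smaller disk contains both endpoints, so this is the minimum enclosing circle.
Diameter = 2r = 2√(37.25) ≈ 12.21.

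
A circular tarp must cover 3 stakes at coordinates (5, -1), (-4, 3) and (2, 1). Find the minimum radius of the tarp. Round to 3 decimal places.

Call the three points A, B, C in the order given.
Side lengths²: AB² = 97, AC² = 13, BC² = 40.
Since AB² = 97 ≥ 40 + 13 = 53, the angle opposite AB is not acute, so the smallest enclosing circle has AB as diameter.
Centre = midpoint of AB = (0.5, 1), r² = 97/4 = 24.25.
r = √(24.25) ≈ 4.924.

4.924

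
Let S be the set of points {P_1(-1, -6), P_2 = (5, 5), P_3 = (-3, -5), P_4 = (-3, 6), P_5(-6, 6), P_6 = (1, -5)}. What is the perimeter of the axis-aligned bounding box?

46

Width = max x − min x = 5 − (-6) = 11.
Height = max y − min y = 6 − (-6) = 12.
Perimeter = 2(11 + 12) = 46.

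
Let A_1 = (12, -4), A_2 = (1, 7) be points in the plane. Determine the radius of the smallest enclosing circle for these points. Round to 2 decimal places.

7.78

The smallest circle enclosing two points has them as diameter endpoints.
Centre = midpoint = (6.5, 1.5); r² = |A_1A_2|²/4 = 242/4 = 60.5.
r = √(60.5) ≈ 7.78.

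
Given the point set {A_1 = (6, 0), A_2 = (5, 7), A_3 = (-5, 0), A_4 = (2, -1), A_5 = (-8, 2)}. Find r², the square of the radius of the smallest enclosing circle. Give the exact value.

60625/1152

By Welzl's lemma the MEC is supported by two points (diametrically opposite) or three points (on a circumcircle).
The minimum enclosing circle is determined by three boundary points: A_1, A_2, A_5.
Their circumcentre is (-37/48, 125/48) with r² = 60625/1152.
The farthest remaining point A_3 is at distance² 28417/1152 ≤ 60625/1152.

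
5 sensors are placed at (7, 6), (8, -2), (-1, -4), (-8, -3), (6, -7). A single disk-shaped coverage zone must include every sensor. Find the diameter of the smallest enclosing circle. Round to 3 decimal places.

The minimum enclosing circle is determined by three boundary points: (7, 6), (-8, -3), (6, -7).
Their circumcentre is (13/31, -1/31) with r² = 76585/961.
The farthest remaining point (8, -2) is at distance² 58946/961 ≤ 76585/961.
Diameter = 2r = 2√(76585/961) ≈ 17.854.

17.854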